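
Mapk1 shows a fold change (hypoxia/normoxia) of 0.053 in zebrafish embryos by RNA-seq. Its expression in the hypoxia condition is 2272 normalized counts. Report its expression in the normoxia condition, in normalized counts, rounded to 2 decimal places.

42867.92

normoxia expression = 2272 / 0.053 = 42867.92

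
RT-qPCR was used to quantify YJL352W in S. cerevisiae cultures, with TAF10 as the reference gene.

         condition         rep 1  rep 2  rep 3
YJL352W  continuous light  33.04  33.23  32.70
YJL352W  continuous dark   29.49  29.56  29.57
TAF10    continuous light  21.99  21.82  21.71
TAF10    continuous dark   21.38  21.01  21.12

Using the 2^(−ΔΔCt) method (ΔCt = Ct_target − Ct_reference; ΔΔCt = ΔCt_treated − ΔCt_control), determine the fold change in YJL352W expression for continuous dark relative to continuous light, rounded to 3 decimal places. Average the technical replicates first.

Mean Ct: YJL352W continuous light 32.990; YJL352W continuous dark 29.540; TAF10 continuous light 21.840; TAF10 continuous dark 21.170
ΔCt(continuous light) = 32.990 − 21.840 = 11.150
ΔCt(continuous dark) = 29.540 − 21.170 = 8.370
ΔΔCt = 8.370 − 11.150 = -2.780
Fold change = 2^(−(-2.780)) = 2^2.780 = 6.8685

6.869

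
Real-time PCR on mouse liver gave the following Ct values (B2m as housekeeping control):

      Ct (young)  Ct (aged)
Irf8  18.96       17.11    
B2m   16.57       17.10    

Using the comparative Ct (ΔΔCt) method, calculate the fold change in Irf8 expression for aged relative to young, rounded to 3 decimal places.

ΔCt(young) = 18.960 − 16.570 = 2.390
ΔCt(aged) = 17.110 − 17.100 = 0.010
ΔΔCt = 0.010 − 2.390 = -2.380
Fold change = 2^(−(-2.380)) = 2^2.380 = 5.2054

5.205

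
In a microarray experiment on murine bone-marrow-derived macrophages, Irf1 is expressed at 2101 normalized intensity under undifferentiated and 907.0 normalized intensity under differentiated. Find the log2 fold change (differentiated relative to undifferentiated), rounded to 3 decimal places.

Fold change = 907.0 / 2101 = 0.4317
log2(0.4317) = -1.2119

-1.212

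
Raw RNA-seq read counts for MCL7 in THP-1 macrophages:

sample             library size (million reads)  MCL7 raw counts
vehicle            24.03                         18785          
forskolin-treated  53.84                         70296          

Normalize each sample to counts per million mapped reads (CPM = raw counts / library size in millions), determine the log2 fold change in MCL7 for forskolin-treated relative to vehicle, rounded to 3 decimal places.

0.740

CPM(vehicle) = 18785 / 24.03 = 781.7312
CPM(forskolin-treated) = 70296 / 53.84 = 1305.6464
Fold change = 1305.6464 / 781.7312 = 1.67020
log2(1.67020) = 0.7400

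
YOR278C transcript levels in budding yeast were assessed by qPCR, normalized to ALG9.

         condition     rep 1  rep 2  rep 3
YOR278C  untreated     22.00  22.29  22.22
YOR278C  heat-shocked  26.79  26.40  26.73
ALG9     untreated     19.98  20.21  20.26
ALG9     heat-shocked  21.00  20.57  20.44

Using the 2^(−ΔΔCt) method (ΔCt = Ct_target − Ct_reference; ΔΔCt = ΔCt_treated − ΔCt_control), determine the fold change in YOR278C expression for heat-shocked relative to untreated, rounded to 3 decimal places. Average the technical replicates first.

Mean Ct: YOR278C untreated 22.170; YOR278C heat-shocked 26.640; ALG9 untreated 20.150; ALG9 heat-shocked 20.670
ΔCt(untreated) = 22.170 − 20.150 = 2.020
ΔCt(heat-shocked) = 26.640 − 20.670 = 5.970
ΔΔCt = 5.970 − 2.020 = 3.950
Fold change = 2^(−3.950) = 0.0647

0.065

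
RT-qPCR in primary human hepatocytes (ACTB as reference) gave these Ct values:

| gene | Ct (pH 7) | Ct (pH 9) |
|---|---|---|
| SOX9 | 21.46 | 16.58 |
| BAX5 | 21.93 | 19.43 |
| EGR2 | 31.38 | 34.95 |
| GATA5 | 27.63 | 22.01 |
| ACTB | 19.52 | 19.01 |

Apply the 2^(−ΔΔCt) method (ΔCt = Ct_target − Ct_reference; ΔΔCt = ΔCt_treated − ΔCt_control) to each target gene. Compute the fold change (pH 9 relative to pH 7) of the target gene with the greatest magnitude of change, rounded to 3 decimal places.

34.535

SOX9: ΔΔCt = (16.58−19.01) − (21.46−19.52) = -2.43 − 1.94 = -4.37; fold change = 2^4.37 = 20.678
BAX5: ΔΔCt = (19.43−19.01) − (21.93−19.52) = 0.42 − 2.41 = -1.99; fold change = 2^1.99 = 3.972
EGR2: ΔΔCt = (34.95−19.01) − (31.38−19.52) = 15.94 − 11.86 = 4.08; fold change = 2^-4.08 = 0.059
GATA5: ΔΔCt = (22.01−19.01) − (27.63−19.52) = 3.00 − 8.11 = -5.11; fold change = 2^5.11 = 34.535
GATA5 has the largest |ΔΔCt| = 5.11.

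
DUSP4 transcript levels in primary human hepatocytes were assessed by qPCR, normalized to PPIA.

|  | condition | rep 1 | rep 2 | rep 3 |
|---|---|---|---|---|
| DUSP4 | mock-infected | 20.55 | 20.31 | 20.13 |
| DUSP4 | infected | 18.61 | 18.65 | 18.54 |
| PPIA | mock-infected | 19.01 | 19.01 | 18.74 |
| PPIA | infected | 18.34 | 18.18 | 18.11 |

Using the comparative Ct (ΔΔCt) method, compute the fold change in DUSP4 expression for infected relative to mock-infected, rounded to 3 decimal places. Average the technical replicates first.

2.028

Mean Ct: DUSP4 mock-infected 20.330; DUSP4 infected 18.600; PPIA mock-infected 18.920; PPIA infected 18.210
ΔCt(mock-infected) = 20.330 − 18.920 = 1.410
ΔCt(infected) = 18.600 − 18.210 = 0.390
ΔΔCt = 0.390 − 1.410 = -1.020
Fold change = 2^(−(-1.020)) = 2^1.020 = 2.0279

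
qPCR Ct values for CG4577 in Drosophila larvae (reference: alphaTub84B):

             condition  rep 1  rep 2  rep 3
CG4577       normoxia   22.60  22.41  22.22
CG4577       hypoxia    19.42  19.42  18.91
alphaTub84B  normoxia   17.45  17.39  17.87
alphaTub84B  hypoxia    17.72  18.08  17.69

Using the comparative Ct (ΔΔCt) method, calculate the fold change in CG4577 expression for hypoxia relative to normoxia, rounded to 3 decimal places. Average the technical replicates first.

Mean Ct: CG4577 normoxia 22.410; CG4577 hypoxia 19.250; alphaTub84B normoxia 17.570; alphaTub84B hypoxia 17.830
ΔCt(normoxia) = 22.410 − 17.570 = 4.840
ΔCt(hypoxia) = 19.250 − 17.830 = 1.420
ΔΔCt = 1.420 − 4.840 = -3.420
Fold change = 2^(−(-3.420)) = 2^3.420 = 10.7034

10.703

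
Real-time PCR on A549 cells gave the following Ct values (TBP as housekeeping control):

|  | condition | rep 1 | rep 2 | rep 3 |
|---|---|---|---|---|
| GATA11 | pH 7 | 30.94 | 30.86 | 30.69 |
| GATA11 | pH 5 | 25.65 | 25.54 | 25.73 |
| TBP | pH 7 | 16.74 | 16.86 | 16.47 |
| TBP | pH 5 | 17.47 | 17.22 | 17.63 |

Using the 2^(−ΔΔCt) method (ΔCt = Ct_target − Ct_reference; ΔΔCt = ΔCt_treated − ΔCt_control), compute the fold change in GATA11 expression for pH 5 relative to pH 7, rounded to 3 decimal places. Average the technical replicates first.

61.393

Mean Ct: GATA11 pH 7 30.830; GATA11 pH 5 25.640; TBP pH 7 16.690; TBP pH 5 17.440
ΔCt(pH 7) = 30.830 − 16.690 = 14.140
ΔCt(pH 5) = 25.640 − 17.440 = 8.200
ΔΔCt = 8.200 − 14.140 = -5.940
Fold change = 2^(−(-5.940)) = 2^5.940 = 61.3929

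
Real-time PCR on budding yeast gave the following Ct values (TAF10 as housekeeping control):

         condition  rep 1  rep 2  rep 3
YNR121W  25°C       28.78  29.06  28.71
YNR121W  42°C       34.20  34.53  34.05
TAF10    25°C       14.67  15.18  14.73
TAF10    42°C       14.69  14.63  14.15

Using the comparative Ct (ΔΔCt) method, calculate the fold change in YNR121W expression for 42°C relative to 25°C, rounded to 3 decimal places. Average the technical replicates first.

Mean Ct: YNR121W 25°C 28.850; YNR121W 42°C 34.260; TAF10 25°C 14.860; TAF10 42°C 14.490
ΔCt(25°C) = 28.850 − 14.860 = 13.990
ΔCt(42°C) = 34.260 − 14.490 = 19.770
ΔΔCt = 19.770 − 13.990 = 5.780
Fold change = 2^(−5.780) = 0.0182

0.018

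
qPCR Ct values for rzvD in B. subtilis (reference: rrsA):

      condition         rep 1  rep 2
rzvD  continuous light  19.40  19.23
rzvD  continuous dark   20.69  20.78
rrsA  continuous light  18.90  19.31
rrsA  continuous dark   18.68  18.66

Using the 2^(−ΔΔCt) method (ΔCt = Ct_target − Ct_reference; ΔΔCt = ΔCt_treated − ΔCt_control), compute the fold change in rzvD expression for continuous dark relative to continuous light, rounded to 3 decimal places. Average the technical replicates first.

Mean Ct: rzvD continuous light 19.315; rzvD continuous dark 20.735; rrsA continuous light 19.105; rrsA continuous dark 18.670
ΔCt(continuous light) = 19.315 − 19.105 = 0.210
ΔCt(continuous dark) = 20.735 − 18.670 = 2.065
ΔΔCt = 2.065 − 0.210 = 1.855
Fold change = 2^(−1.855) = 0.2764

0.276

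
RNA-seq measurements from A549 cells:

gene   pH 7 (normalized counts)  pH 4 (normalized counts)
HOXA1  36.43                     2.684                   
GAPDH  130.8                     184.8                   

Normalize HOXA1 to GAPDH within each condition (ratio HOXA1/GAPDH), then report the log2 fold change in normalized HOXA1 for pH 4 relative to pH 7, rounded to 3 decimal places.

-4.261

HOXA1/GAPDH (pH 7) = 36.43 / 130.8 = 0.27852
HOXA1/GAPDH (pH 4) = 2.684 / 184.8 = 0.014524
Fold change = 0.014524 / 0.27852 = 0.0521
log2(0.0521) = -4.2613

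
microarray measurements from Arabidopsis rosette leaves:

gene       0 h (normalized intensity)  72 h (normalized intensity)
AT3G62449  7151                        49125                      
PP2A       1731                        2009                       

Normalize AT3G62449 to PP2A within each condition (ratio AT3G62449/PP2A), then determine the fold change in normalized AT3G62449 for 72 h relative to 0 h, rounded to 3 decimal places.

5.919

AT3G62449/PP2A (0 h) = 7151 / 1731 = 4.1311
AT3G62449/PP2A (72 h) = 49125 / 2009 = 24.452
Fold change = 24.452 / 4.1311 = 5.9191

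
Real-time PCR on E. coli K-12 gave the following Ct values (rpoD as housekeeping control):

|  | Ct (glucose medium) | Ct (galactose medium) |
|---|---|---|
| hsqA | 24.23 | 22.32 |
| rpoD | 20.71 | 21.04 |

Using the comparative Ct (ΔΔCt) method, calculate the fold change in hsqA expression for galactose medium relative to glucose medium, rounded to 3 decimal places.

4.724

ΔCt(glucose medium) = 24.230 − 20.710 = 3.520
ΔCt(galactose medium) = 22.320 − 21.040 = 1.280
ΔΔCt = 1.280 − 3.520 = -2.240
Fold change = 2^(−(-2.240)) = 2^2.240 = 4.7240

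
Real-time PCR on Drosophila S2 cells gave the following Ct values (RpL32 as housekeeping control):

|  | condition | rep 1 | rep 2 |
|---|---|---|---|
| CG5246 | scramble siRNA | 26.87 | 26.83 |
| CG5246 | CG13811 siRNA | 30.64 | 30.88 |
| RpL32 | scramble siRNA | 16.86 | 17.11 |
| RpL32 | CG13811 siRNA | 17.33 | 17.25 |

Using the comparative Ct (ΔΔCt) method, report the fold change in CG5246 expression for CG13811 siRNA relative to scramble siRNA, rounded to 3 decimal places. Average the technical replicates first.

Mean Ct: CG5246 scramble siRNA 26.850; CG5246 CG13811 siRNA 30.760; RpL32 scramble siRNA 16.985; RpL32 CG13811 siRNA 17.290
ΔCt(scramble siRNA) = 26.850 − 16.985 = 9.865
ΔCt(CG13811 siRNA) = 30.760 − 17.290 = 13.470
ΔΔCt = 13.470 − 9.865 = 3.605
Fold change = 2^(−3.605) = 0.0822

0.082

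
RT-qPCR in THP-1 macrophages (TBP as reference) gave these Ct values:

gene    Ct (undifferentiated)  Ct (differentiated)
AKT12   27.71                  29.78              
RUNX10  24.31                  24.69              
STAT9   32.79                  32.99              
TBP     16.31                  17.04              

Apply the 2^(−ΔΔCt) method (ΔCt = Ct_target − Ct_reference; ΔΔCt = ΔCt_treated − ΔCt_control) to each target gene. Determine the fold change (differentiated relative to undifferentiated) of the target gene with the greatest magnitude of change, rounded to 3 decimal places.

AKT12: ΔΔCt = (29.78−17.04) − (27.71−16.31) = 12.74 − 11.40 = 1.34; fold change = 2^-1.34 = 0.395
RUNX10: ΔΔCt = (24.69−17.04) − (24.31−16.31) = 7.65 − 8.00 = -0.35; fold change = 2^0.35 = 1.275
STAT9: ΔΔCt = (32.99−17.04) − (32.79−16.31) = 15.95 − 16.48 = -0.53; fold change = 2^0.53 = 1.444
AKT12 has the largest |ΔΔCt| = 1.34.

0.395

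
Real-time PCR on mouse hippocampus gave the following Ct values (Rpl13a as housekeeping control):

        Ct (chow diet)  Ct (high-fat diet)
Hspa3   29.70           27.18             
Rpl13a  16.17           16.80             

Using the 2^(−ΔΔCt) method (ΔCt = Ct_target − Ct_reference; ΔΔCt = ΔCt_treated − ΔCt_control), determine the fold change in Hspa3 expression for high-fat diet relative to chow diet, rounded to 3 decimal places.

8.877

ΔCt(chow diet) = 29.700 − 16.170 = 13.530
ΔCt(high-fat diet) = 27.180 − 16.800 = 10.380
ΔΔCt = 10.380 − 13.530 = -3.150
Fold change = 2^(−(-3.150)) = 2^3.150 = 8.8766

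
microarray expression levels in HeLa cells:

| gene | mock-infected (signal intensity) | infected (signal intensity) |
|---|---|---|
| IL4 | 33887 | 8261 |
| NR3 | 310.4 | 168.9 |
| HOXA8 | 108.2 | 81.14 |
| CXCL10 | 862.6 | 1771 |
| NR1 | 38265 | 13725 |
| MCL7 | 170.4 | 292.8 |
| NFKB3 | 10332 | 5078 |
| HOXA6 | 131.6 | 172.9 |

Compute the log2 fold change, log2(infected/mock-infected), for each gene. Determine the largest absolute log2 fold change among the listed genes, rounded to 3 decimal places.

log2(8261/33887) = -2.036  (IL4)
log2(168.9/310.4) = -0.878  (NR3)
log2(81.14/108.2) = -0.415  (HOXA8)
log2(1771/862.6) = 1.038  (CXCL10)
log2(13725/38265) = -1.479  (NR1)
log2(292.8/170.4) = 0.781  (MCL7)
log2(5078/10332) = -1.025  (NFKB3)
log2(172.9/131.6) = 0.394  (HOXA6)
The largest magnitude belongs to IL4.

2.036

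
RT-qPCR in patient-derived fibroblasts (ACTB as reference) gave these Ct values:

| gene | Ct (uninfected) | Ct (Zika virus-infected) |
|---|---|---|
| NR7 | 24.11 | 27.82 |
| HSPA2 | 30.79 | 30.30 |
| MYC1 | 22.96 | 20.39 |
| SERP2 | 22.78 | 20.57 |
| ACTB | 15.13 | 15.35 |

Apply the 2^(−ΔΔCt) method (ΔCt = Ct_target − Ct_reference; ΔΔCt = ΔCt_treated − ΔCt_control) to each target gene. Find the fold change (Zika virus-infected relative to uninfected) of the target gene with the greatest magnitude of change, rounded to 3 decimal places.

0.089

NR7: ΔΔCt = (27.82−15.35) − (24.11−15.13) = 12.47 − 8.98 = 3.49; fold change = 2^-3.49 = 0.089
HSPA2: ΔΔCt = (30.30−15.35) − (30.79−15.13) = 14.95 − 15.66 = -0.71; fold change = 2^0.71 = 1.636
MYC1: ΔΔCt = (20.39−15.35) − (22.96−15.13) = 5.04 − 7.83 = -2.79; fold change = 2^2.79 = 6.916
SERP2: ΔΔCt = (20.57−15.35) − (22.78−15.13) = 5.22 − 7.65 = -2.43; fold change = 2^2.43 = 5.389
NR7 has the largest |ΔΔCt| = 3.49.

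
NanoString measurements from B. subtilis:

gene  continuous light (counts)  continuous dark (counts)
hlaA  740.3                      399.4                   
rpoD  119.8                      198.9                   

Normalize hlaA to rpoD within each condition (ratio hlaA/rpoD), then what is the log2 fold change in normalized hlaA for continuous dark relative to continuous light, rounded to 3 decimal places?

hlaA/rpoD (continuous light) = 740.3 / 119.8 = 6.1795
hlaA/rpoD (continuous dark) = 399.4 / 198.9 = 2.008
Fold change = 2.008 / 6.1795 = 0.3250
log2(0.3250) = -1.6217

-1.622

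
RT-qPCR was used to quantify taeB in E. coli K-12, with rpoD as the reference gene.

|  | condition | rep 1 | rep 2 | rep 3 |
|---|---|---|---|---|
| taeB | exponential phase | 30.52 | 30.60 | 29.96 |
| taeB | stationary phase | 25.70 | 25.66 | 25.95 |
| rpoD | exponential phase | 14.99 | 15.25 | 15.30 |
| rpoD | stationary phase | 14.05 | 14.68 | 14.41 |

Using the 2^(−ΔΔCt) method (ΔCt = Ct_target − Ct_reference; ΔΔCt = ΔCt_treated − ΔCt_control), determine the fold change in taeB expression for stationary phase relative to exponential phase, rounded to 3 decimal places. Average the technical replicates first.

Mean Ct: taeB exponential phase 30.360; taeB stationary phase 25.770; rpoD exponential phase 15.180; rpoD stationary phase 14.380
ΔCt(exponential phase) = 30.360 − 15.180 = 15.180
ΔCt(stationary phase) = 25.770 − 14.380 = 11.390
ΔΔCt = 11.390 − 15.180 = -3.790
Fold change = 2^(−(-3.790)) = 2^3.790 = 13.8326

13.833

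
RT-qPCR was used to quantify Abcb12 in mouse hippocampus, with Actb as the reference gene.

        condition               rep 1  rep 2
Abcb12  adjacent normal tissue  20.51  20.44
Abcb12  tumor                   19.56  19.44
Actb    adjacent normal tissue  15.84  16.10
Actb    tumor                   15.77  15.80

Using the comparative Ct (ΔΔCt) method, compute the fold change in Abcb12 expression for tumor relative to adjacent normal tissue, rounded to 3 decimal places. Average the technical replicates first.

1.729

Mean Ct: Abcb12 adjacent normal tissue 20.475; Abcb12 tumor 19.500; Actb adjacent normal tissue 15.970; Actb tumor 15.785
ΔCt(adjacent normal tissue) = 20.475 − 15.970 = 4.505
ΔCt(tumor) = 19.500 − 15.785 = 3.715
ΔΔCt = 3.715 − 4.505 = -0.790
Fold change = 2^(−(-0.790)) = 2^0.790 = 1.7291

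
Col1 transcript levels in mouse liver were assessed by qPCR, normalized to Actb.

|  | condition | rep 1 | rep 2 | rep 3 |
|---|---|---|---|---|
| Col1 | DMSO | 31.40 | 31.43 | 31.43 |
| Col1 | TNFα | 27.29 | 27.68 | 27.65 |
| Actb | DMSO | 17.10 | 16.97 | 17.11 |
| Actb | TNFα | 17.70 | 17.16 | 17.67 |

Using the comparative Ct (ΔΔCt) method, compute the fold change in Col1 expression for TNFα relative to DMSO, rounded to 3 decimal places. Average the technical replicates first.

Mean Ct: Col1 DMSO 31.420; Col1 TNFα 27.540; Actb DMSO 17.060; Actb TNFα 17.510
ΔCt(DMSO) = 31.420 − 17.060 = 14.360
ΔCt(TNFα) = 27.540 − 17.510 = 10.030
ΔΔCt = 10.030 − 14.360 = -4.330
Fold change = 2^(−(-4.330)) = 2^4.330 = 20.1122

20.112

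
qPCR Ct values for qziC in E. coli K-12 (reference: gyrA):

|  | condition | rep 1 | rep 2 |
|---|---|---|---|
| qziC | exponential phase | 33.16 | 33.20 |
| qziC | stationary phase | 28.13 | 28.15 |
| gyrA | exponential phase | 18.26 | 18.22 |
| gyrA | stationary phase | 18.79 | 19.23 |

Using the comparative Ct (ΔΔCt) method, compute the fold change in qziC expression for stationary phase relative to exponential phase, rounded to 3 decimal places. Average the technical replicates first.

56.103

Mean Ct: qziC exponential phase 33.180; qziC stationary phase 28.140; gyrA exponential phase 18.240; gyrA stationary phase 19.010
ΔCt(exponential phase) = 33.180 − 18.240 = 14.940
ΔCt(stationary phase) = 28.140 − 19.010 = 9.130
ΔΔCt = 9.130 − 14.940 = -5.810
Fold change = 2^(−(-5.810)) = 2^5.810 = 56.1028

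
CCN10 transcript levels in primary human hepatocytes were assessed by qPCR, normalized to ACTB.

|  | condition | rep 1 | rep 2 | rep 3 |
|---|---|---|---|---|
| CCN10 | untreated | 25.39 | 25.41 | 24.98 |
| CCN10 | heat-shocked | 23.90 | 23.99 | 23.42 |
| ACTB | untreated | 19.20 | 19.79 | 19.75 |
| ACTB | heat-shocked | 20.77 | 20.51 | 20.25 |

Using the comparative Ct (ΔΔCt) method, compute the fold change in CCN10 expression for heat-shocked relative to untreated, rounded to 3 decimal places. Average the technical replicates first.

5.352

Mean Ct: CCN10 untreated 25.260; CCN10 heat-shocked 23.770; ACTB untreated 19.580; ACTB heat-shocked 20.510
ΔCt(untreated) = 25.260 − 19.580 = 5.680
ΔCt(heat-shocked) = 23.770 − 20.510 = 3.260
ΔΔCt = 3.260 − 5.680 = -2.420
Fold change = 2^(−(-2.420)) = 2^2.420 = 5.3517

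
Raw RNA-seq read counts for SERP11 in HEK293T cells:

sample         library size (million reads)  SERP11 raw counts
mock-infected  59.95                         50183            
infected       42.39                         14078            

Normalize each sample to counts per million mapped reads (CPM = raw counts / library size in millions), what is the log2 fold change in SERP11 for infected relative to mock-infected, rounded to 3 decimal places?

-1.334

CPM(mock-infected) = 50183 / 59.95 = 837.0809
CPM(infected) = 14078 / 42.39 = 332.1066
Fold change = 332.1066 / 837.0809 = 0.39674
log2(0.39674) = -1.3337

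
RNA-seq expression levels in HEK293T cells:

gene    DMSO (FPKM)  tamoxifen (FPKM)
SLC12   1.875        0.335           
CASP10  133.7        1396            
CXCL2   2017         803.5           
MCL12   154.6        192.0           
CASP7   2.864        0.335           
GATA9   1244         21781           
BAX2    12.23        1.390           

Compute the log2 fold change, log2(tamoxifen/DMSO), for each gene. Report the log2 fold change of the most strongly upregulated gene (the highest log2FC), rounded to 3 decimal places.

4.130

log2(0.335/1.875) = -2.485  (SLC12)
log2(1396/133.7) = 3.384  (CASP10)
log2(803.5/2017) = -1.328  (CXCL2)
log2(192.0/154.6) = 0.313  (MCL12)
log2(0.335/2.864) = -3.096  (CASP7)
log2(21781/1244) = 4.130  (GATA9)
log2(1.390/12.23) = -3.137  (BAX2)
GATA9 is most strongly upregulated.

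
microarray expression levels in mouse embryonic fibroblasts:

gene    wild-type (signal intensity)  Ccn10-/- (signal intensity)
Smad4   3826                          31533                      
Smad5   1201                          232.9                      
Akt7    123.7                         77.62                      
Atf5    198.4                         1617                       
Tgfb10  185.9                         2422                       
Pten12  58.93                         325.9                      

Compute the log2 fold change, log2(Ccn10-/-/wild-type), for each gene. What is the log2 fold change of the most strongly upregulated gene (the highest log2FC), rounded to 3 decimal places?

log2(31533/3826) = 3.043  (Smad4)
log2(232.9/1201) = -2.366  (Smad5)
log2(77.62/123.7) = -0.672  (Akt7)
log2(1617/198.4) = 3.027  (Atf5)
log2(2422/185.9) = 3.704  (Tgfb10)
log2(325.9/58.93) = 2.467  (Pten12)
Tgfb10 is most strongly upregulated.

3.704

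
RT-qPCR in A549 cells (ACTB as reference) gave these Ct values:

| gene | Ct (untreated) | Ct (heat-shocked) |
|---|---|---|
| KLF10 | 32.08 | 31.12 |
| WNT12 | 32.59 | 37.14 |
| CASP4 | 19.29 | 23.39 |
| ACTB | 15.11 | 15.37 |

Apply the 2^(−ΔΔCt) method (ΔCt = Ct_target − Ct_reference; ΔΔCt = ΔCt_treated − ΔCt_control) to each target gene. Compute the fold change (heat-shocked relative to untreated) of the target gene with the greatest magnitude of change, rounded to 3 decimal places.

KLF10: ΔΔCt = (31.12−15.37) − (32.08−15.11) = 15.75 − 16.97 = -1.22; fold change = 2^1.22 = 2.329
WNT12: ΔΔCt = (37.14−15.37) − (32.59−15.11) = 21.77 − 17.48 = 4.29; fold change = 2^-4.29 = 0.051
CASP4: ΔΔCt = (23.39−15.37) − (19.29−15.11) = 8.02 − 4.18 = 3.84; fold change = 2^-3.84 = 0.070
WNT12 has the largest |ΔΔCt| = 4.29.

0.051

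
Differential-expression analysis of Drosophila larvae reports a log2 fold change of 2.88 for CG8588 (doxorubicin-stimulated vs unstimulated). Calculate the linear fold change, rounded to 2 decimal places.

7.36

Fold change = 2^(2.88) = 7.362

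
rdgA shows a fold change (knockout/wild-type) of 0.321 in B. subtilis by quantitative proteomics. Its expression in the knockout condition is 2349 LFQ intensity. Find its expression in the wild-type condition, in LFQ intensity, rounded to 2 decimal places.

wild-type expression = 2349 / 0.321 = 7317.76

7317.76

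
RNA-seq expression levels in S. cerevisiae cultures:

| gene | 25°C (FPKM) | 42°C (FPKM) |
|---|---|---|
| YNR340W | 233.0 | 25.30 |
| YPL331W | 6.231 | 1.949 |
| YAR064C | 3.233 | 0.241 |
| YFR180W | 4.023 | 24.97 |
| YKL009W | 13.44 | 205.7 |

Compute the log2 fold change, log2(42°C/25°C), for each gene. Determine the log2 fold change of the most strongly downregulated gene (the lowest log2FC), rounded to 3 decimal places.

-3.746

log2(25.30/233.0) = -3.203  (YNR340W)
log2(1.949/6.231) = -1.677  (YPL331W)
log2(0.241/3.233) = -3.746  (YAR064C)
log2(24.97/4.023) = 2.634  (YFR180W)
log2(205.7/13.44) = 3.936  (YKL009W)
YAR064C is most strongly downregulated.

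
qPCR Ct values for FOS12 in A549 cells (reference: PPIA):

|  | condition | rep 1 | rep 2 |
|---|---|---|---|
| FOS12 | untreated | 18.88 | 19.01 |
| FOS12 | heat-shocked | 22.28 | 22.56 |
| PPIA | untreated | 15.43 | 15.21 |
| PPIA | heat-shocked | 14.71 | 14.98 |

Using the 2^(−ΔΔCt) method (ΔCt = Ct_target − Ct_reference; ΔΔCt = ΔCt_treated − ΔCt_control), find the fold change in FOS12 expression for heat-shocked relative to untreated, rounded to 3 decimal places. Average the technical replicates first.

Mean Ct: FOS12 untreated 18.945; FOS12 heat-shocked 22.420; PPIA untreated 15.320; PPIA heat-shocked 14.845
ΔCt(untreated) = 18.945 − 15.320 = 3.625
ΔCt(heat-shocked) = 22.420 − 14.845 = 7.575
ΔΔCt = 7.575 − 3.625 = 3.950
Fold change = 2^(−3.950) = 0.0647

0.065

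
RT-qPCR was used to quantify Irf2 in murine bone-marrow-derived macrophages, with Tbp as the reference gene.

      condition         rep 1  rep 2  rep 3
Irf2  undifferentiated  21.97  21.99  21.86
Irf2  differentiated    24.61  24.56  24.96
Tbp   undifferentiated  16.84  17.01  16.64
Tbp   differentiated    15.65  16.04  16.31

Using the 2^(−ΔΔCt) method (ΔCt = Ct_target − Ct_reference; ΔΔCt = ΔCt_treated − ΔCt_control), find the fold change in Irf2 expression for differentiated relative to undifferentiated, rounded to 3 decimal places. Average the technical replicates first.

0.082

Mean Ct: Irf2 undifferentiated 21.940; Irf2 differentiated 24.710; Tbp undifferentiated 16.830; Tbp differentiated 16.000
ΔCt(undifferentiated) = 21.940 − 16.830 = 5.110
ΔCt(differentiated) = 24.710 − 16.000 = 8.710
ΔΔCt = 8.710 − 5.110 = 3.600
Fold change = 2^(−3.600) = 0.0825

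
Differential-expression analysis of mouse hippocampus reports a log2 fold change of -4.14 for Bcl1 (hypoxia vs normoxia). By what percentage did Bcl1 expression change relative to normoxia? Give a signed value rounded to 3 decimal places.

Fold change = 2^(-4.14) = 0.0567
Percent change = (FC − 1) × 100% = (0.0567 − 1) × 100 = -94.328%

-94.328%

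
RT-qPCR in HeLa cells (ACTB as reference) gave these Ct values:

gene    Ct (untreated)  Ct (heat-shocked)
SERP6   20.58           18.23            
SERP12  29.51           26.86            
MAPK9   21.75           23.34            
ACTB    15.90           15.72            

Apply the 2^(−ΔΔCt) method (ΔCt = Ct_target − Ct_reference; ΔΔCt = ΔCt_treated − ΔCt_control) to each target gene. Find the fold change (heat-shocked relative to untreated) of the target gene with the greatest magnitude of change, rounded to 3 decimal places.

SERP6: ΔΔCt = (18.23−15.72) − (20.58−15.90) = 2.51 − 4.68 = -2.17; fold change = 2^2.17 = 4.500
SERP12: ΔΔCt = (26.86−15.72) − (29.51−15.90) = 11.14 − 13.61 = -2.47; fold change = 2^2.47 = 5.540
MAPK9: ΔΔCt = (23.34−15.72) − (21.75−15.90) = 7.62 − 5.85 = 1.77; fold change = 2^-1.77 = 0.293
SERP12 has the largest |ΔΔCt| = 2.47.

5.540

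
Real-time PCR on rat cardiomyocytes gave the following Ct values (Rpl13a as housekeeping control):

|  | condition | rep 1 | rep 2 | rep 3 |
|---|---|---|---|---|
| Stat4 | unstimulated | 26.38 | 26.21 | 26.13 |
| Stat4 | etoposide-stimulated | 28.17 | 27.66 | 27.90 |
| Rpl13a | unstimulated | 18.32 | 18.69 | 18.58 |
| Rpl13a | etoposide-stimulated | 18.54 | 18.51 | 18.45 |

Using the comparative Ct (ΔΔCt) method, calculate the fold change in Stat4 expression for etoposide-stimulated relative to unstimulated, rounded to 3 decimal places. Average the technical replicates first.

Mean Ct: Stat4 unstimulated 26.240; Stat4 etoposide-stimulated 27.910; Rpl13a unstimulated 18.530; Rpl13a etoposide-stimulated 18.500
ΔCt(unstimulated) = 26.240 − 18.530 = 7.710
ΔCt(etoposide-stimulated) = 27.910 − 18.500 = 9.410
ΔΔCt = 9.410 − 7.710 = 1.700
Fold change = 2^(−1.700) = 0.3078

0.308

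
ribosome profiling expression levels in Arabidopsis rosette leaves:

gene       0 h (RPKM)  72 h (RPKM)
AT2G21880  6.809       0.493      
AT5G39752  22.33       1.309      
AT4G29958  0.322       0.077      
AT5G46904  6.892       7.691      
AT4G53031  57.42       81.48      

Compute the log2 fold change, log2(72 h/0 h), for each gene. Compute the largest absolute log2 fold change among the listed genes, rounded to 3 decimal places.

4.092

log2(0.493/6.809) = -3.788  (AT2G21880)
log2(1.309/22.33) = -4.092  (AT5G39752)
log2(0.077/0.322) = -2.064  (AT4G29958)
log2(7.691/6.892) = 0.158  (AT5G46904)
log2(81.48/57.42) = 0.505  (AT4G53031)
The largest magnitude belongs to AT5G39752.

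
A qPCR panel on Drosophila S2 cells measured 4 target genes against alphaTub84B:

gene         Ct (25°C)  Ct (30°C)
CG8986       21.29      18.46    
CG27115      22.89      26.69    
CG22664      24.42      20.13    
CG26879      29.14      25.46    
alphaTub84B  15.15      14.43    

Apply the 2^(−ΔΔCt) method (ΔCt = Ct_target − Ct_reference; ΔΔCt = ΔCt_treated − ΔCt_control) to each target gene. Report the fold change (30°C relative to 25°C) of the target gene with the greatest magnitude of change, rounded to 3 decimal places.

CG8986: ΔΔCt = (18.46−14.43) − (21.29−15.15) = 4.03 − 6.14 = -2.11; fold change = 2^2.11 = 4.317
CG27115: ΔΔCt = (26.69−14.43) − (22.89−15.15) = 12.26 − 7.74 = 4.52; fold change = 2^-4.52 = 0.044
CG22664: ΔΔCt = (20.13−14.43) − (24.42−15.15) = 5.70 − 9.27 = -3.57; fold change = 2^3.57 = 11.876
CG26879: ΔΔCt = (25.46−14.43) − (29.14−15.15) = 11.03 − 13.99 = -2.96; fold change = 2^2.96 = 7.781
CG27115 has the largest |ΔΔCt| = 4.52.

0.044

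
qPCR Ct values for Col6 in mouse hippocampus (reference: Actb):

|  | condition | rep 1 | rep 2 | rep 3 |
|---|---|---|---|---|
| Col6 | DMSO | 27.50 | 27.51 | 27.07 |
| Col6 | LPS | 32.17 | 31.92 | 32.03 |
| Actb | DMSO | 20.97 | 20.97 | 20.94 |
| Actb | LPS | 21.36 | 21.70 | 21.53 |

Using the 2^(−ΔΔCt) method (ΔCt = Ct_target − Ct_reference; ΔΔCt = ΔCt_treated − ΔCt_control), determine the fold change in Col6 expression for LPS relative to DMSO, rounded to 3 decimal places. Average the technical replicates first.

0.058

Mean Ct: Col6 DMSO 27.360; Col6 LPS 32.040; Actb DMSO 20.960; Actb LPS 21.530
ΔCt(DMSO) = 27.360 − 20.960 = 6.400
ΔCt(LPS) = 32.040 − 21.530 = 10.510
ΔΔCt = 10.510 − 6.400 = 4.110
Fold change = 2^(−4.110) = 0.0579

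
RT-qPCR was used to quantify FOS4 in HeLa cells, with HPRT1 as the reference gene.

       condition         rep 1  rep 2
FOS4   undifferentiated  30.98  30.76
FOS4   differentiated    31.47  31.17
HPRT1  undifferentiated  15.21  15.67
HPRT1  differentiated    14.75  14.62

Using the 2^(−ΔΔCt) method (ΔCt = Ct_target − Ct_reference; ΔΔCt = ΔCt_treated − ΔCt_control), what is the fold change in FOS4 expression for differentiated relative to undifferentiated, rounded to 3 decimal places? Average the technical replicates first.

0.434

Mean Ct: FOS4 undifferentiated 30.870; FOS4 differentiated 31.320; HPRT1 undifferentiated 15.440; HPRT1 differentiated 14.685
ΔCt(undifferentiated) = 30.870 − 15.440 = 15.430
ΔCt(differentiated) = 31.320 − 14.685 = 16.635
ΔΔCt = 16.635 − 15.430 = 1.205
Fold change = 2^(−1.205) = 0.4338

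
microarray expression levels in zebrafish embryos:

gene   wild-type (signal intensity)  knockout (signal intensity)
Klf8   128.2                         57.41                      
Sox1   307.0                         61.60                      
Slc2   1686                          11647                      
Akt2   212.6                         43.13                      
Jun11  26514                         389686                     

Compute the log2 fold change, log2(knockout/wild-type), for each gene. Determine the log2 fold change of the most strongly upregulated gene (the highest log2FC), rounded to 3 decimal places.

3.877

log2(57.41/128.2) = -1.159  (Klf8)
log2(61.60/307.0) = -2.317  (Sox1)
log2(11647/1686) = 2.788  (Slc2)
log2(43.13/212.6) = -2.301  (Akt2)
log2(389686/26514) = 3.877  (Jun11)
Jun11 is most strongly upregulated.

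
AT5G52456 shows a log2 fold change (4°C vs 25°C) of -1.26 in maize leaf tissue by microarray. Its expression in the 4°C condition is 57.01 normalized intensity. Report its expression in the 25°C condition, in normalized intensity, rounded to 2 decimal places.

Fold change = 2^(-1.26) = 0.4175
25°C expression = 57.01 / 0.4175 = 136.54

136.54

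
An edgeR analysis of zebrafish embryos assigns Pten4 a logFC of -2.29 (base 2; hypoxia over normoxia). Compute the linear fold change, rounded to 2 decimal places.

0.20

Fold change = 2^(-2.29) = 0.204
That is, Pten4 drops to 20.4% of the normoxia level.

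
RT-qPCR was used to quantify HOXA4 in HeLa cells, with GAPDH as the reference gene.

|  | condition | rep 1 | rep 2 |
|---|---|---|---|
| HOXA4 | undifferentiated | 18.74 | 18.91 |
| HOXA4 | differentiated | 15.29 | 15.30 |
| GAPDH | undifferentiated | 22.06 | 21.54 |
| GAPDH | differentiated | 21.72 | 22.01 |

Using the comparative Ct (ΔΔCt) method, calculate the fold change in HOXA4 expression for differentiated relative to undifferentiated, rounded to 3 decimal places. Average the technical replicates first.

Mean Ct: HOXA4 undifferentiated 18.825; HOXA4 differentiated 15.295; GAPDH undifferentiated 21.800; GAPDH differentiated 21.865
ΔCt(undifferentiated) = 18.825 − 21.800 = -2.975
ΔCt(differentiated) = 15.295 − 21.865 = -6.570
ΔΔCt = -6.570 − (-2.975) = -3.595
Fold change = 2^(−(-3.595)) = 2^3.595 = 12.0838

12.084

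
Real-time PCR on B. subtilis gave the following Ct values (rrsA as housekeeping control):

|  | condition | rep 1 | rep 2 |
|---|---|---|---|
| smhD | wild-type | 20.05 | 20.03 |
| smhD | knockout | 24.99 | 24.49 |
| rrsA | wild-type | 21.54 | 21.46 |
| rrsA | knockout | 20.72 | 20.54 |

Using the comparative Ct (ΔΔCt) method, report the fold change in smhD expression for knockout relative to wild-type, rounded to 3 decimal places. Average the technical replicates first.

Mean Ct: smhD wild-type 20.040; smhD knockout 24.740; rrsA wild-type 21.500; rrsA knockout 20.630
ΔCt(wild-type) = 20.040 − 21.500 = -1.460
ΔCt(knockout) = 24.740 − 20.630 = 4.110
ΔΔCt = 4.110 − (-1.460) = 5.570
Fold change = 2^(−5.570) = 0.0211

0.021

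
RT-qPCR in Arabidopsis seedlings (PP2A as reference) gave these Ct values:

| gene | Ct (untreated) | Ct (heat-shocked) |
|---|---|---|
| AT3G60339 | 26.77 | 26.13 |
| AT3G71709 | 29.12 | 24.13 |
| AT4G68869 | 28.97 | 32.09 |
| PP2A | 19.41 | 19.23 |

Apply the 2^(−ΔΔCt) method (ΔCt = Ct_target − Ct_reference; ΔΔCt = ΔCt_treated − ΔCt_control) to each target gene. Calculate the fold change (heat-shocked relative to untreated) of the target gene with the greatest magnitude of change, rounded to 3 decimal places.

AT3G60339: ΔΔCt = (26.13−19.23) − (26.77−19.41) = 6.90 − 7.36 = -0.46; fold change = 2^0.46 = 1.376
AT3G71709: ΔΔCt = (24.13−19.23) − (29.12−19.41) = 4.90 − 9.71 = -4.81; fold change = 2^4.81 = 28.051
AT4G68869: ΔΔCt = (32.09−19.23) − (28.97−19.41) = 12.86 − 9.56 = 3.30; fold change = 2^-3.30 = 0.102
AT3G71709 has the largest |ΔΔCt| = 4.81.

28.051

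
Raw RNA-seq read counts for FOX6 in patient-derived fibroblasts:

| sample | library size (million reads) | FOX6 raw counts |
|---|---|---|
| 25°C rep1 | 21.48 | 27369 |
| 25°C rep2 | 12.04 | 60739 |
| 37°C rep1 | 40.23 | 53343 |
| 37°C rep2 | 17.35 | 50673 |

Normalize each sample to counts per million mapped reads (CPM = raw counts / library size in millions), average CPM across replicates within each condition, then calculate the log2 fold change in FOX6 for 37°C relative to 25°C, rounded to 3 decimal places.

-0.573

CPM(25°C rep1) = 27369 / 21.48 = 1274.1620
CPM(25°C rep2) = 60739 / 12.04 = 5044.7674
CPM(37°C rep1) = 53343 / 40.23 = 1325.9508
CPM(37°C rep2) = 50673 / 17.35 = 2920.6340
mean CPM(25°C) = 3159.4647; mean CPM(37°C) = 2123.2924
Fold change = 2123.2924 / 3159.4647 = 0.67204
log2(0.67204) = -0.5734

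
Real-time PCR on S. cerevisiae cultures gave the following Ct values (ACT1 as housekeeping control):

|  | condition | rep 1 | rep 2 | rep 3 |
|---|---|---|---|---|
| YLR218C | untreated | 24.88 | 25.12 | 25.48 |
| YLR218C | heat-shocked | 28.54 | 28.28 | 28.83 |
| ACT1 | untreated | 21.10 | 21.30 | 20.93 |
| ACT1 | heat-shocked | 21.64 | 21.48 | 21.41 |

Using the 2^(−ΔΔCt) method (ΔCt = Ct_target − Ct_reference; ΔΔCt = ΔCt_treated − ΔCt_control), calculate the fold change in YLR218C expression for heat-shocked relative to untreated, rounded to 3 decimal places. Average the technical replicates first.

0.126

Mean Ct: YLR218C untreated 25.160; YLR218C heat-shocked 28.550; ACT1 untreated 21.110; ACT1 heat-shocked 21.510
ΔCt(untreated) = 25.160 − 21.110 = 4.050
ΔCt(heat-shocked) = 28.550 − 21.510 = 7.040
ΔΔCt = 7.040 − 4.050 = 2.990
Fold change = 2^(−2.990) = 0.1259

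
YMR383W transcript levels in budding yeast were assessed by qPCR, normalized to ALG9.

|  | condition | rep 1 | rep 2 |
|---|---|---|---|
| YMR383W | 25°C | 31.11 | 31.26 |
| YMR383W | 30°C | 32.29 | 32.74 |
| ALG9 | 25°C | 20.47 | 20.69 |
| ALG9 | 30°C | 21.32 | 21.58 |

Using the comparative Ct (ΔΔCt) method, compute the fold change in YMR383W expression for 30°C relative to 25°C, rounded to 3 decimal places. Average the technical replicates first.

0.727

Mean Ct: YMR383W 25°C 31.185; YMR383W 30°C 32.515; ALG9 25°C 20.580; ALG9 30°C 21.450
ΔCt(25°C) = 31.185 − 20.580 = 10.605
ΔCt(30°C) = 32.515 − 21.450 = 11.065
ΔΔCt = 11.065 − 10.605 = 0.460
Fold change = 2^(−0.460) = 0.7270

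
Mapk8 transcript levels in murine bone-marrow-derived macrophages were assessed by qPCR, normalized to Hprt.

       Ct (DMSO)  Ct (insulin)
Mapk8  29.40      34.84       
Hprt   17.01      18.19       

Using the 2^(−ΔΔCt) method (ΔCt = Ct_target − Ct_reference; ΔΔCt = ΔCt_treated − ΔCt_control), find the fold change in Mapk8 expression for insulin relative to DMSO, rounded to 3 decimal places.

0.052

ΔCt(DMSO) = 29.400 − 17.010 = 12.390
ΔCt(insulin) = 34.840 − 18.190 = 16.650
ΔΔCt = 16.650 − 12.390 = 4.260
Fold change = 2^(−4.260) = 0.0522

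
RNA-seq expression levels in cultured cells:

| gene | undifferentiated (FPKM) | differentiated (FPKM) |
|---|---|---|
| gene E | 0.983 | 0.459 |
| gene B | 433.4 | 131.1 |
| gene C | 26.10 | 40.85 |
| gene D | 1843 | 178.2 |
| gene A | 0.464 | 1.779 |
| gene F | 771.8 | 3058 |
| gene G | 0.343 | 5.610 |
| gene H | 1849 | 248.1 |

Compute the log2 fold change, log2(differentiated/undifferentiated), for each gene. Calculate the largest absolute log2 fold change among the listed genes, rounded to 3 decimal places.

4.032

log2(0.459/0.983) = -1.099  (gene E)
log2(131.1/433.4) = -1.725  (gene B)
log2(40.85/26.10) = 0.646  (gene C)
log2(178.2/1843) = -3.370  (gene D)
log2(1.779/0.464) = 1.939  (gene A)
log2(3058/771.8) = 1.986  (gene F)
log2(5.610/0.343) = 4.032  (gene G)
log2(248.1/1849) = -2.898  (gene H)
The largest magnitude belongs to gene G.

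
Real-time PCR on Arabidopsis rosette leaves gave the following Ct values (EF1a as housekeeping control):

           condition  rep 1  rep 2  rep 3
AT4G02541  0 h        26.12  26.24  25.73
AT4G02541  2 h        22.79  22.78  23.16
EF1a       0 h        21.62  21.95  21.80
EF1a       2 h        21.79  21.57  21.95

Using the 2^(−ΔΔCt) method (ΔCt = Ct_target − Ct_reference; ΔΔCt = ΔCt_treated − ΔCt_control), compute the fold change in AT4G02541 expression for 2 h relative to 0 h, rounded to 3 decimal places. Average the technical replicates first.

Mean Ct: AT4G02541 0 h 26.030; AT4G02541 2 h 22.910; EF1a 0 h 21.790; EF1a 2 h 21.770
ΔCt(0 h) = 26.030 − 21.790 = 4.240
ΔCt(2 h) = 22.910 − 21.770 = 1.140
ΔΔCt = 1.140 − 4.240 = -3.100
Fold change = 2^(−(-3.100)) = 2^3.100 = 8.5742

8.574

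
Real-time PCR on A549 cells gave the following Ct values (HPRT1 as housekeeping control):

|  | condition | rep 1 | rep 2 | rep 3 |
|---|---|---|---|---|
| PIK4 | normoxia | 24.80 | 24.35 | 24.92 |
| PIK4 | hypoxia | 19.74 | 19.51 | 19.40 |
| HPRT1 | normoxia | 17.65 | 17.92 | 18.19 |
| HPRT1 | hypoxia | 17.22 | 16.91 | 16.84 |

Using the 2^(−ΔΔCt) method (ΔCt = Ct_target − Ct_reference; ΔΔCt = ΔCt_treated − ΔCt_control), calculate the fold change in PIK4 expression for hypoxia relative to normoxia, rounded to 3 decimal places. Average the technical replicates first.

18.507

Mean Ct: PIK4 normoxia 24.690; PIK4 hypoxia 19.550; HPRT1 normoxia 17.920; HPRT1 hypoxia 16.990
ΔCt(normoxia) = 24.690 − 17.920 = 6.770
ΔCt(hypoxia) = 19.550 − 16.990 = 2.560
ΔΔCt = 2.560 − 6.770 = -4.210
Fold change = 2^(−(-4.210)) = 2^4.210 = 18.5070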